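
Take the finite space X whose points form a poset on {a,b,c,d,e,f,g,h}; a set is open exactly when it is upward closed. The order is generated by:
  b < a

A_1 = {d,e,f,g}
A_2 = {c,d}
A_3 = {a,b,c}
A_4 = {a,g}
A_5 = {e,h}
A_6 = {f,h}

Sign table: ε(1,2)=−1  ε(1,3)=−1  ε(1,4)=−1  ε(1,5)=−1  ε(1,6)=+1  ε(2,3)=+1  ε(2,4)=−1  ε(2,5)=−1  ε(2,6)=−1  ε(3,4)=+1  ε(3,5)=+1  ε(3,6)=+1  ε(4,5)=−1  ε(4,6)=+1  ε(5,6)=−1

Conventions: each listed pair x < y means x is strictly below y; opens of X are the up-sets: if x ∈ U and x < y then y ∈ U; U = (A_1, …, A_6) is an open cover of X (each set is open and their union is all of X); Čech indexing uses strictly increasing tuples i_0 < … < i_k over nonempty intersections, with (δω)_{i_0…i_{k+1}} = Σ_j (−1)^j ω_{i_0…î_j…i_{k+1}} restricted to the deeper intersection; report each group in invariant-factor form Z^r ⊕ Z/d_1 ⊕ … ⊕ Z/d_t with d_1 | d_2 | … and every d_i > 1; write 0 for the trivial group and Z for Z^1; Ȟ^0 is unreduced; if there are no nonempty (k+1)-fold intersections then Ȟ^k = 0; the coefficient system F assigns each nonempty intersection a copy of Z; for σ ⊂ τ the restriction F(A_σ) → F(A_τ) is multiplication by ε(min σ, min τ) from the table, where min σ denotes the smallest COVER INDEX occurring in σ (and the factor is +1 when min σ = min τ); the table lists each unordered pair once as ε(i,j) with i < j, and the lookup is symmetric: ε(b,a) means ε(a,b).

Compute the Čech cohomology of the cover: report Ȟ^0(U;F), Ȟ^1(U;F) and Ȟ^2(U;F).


nonempty intersections:
  A12={d} A14={g} A15={e} A16={f} A23={c} A34={a} A56={h}
C dims 6,7; δ0: rk 5, SNF 1^5
Ȟ^0: (6−5)−0=1 ⇒ Z
Ȟ^1: (7−0)−5=2 ⇒ Z^2
Ȟ^2: (0−0)−0=0 ⇒ 0

Ȟ^0(U;F) ≅ Z; Ȟ^1(U;F) ≅ Z^2; Ȟ^2(U;F) ≅ 0


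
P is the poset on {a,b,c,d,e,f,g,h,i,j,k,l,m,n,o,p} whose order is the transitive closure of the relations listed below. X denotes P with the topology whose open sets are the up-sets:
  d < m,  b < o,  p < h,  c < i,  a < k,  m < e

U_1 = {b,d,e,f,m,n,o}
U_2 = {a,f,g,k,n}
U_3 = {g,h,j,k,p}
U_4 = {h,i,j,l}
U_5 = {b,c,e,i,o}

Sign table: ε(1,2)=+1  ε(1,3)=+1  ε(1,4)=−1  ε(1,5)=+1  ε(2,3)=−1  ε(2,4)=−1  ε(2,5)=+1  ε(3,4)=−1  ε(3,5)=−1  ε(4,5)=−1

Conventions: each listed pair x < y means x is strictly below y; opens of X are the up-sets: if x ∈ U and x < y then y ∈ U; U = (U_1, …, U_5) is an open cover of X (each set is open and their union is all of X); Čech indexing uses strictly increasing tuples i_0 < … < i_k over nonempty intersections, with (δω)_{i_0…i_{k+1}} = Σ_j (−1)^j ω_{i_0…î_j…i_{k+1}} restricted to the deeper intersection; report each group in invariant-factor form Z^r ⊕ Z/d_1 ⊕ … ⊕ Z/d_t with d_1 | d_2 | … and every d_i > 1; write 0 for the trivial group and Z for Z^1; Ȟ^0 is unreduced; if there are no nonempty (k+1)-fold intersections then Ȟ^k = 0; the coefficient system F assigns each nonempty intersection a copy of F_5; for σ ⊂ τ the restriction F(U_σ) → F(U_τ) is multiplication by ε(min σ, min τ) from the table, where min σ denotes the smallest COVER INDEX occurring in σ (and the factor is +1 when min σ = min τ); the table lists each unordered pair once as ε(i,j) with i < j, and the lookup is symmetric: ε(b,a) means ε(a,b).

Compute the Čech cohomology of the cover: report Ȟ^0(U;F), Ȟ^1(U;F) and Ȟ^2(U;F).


intersection data:
  U12={f,n} U15={b,e,o} U23={g,k} U34={h,j} U45={i}
C dims 5,5; δ0: rk_F5 5
Ȟ^0 = (5 − 5) − 0 = 0, so Ȟ^0 ≅ 0
Ȟ^1 = (5 − 0) − 5 = 0, so Ȟ^1 ≅ 0
Ȟ^2 = (0 − 0) − 0 = 0, so Ȟ^2 ≅ 0

Ȟ^0 = 0; Ȟ^1 = 0; Ȟ^2 = 0


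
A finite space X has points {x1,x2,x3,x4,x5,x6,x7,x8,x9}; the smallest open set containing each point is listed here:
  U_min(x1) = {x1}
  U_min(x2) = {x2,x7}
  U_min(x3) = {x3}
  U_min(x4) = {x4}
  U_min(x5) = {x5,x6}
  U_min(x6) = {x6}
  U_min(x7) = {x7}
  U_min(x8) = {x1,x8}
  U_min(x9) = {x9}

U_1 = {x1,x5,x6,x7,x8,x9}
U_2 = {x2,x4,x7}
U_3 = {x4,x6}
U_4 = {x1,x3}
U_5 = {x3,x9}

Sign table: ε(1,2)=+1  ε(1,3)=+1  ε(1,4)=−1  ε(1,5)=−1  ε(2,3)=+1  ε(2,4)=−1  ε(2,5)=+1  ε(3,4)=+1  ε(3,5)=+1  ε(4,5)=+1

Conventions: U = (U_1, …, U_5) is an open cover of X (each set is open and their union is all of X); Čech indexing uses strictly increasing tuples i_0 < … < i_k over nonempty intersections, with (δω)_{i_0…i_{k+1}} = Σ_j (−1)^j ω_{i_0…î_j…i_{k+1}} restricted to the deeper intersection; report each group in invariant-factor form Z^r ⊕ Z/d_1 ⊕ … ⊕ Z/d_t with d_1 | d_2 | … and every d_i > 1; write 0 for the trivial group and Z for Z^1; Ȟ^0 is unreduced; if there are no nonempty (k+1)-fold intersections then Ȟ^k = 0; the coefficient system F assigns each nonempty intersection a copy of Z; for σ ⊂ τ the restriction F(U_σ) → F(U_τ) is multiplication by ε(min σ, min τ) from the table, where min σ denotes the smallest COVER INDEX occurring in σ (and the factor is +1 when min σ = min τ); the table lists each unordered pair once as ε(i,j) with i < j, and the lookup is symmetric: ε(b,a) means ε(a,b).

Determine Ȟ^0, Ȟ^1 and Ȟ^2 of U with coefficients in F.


nerve simplices:
  U12={x7} U13={x6} U14={x1} U15={x9} U23={x4} U45={x3}
C dims 5,6; δ0: rk 4, SNF 1^4
degree 0: 5−4−0 = 1 → Ȟ^0 ≅ Z
degree 1: 6−0−4 = 2 → Ȟ^1 ≅ Z^2
degree 2: 0−0−0 = 0 → Ȟ^2 ≅ 0

Ȟ^0(U;F) ≅ Z,  Ȟ^1(U;F) ≅ Z^2,  Ȟ^2(U;F) ≅ 0


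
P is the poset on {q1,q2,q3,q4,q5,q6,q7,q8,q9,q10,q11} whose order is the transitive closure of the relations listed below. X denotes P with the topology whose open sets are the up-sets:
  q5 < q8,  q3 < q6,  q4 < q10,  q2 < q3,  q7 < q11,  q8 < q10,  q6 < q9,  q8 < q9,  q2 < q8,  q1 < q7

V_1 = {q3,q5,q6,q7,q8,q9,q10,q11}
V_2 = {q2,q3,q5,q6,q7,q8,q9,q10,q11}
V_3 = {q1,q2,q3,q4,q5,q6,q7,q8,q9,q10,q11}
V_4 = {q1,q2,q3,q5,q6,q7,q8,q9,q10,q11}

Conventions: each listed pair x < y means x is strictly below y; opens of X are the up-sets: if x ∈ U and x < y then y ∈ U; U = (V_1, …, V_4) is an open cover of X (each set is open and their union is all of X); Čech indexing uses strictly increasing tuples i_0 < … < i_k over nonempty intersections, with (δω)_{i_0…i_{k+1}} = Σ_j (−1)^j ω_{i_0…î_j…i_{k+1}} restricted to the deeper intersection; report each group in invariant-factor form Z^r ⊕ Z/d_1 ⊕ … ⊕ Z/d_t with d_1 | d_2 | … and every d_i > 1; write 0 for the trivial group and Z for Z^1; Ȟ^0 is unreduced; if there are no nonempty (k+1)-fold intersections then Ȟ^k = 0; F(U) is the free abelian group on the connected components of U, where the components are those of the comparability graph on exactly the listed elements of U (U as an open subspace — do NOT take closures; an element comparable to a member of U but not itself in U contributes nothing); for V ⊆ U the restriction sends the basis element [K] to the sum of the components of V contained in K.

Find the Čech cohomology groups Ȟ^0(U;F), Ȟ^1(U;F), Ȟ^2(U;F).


Ȟ^0 ≅ Z^2, Ȟ^1 ≅ 0 and Ȟ^2 ≅ 0

cover nerve:
  V12={q3,q5,q6,q7,q8,q9,q10,q11} V13={q3,q5,q6,q7,q8,q9,q10,q11} V14={q3,q5,q6,q7,q8,q9,q10,q11} V23={q2,q3,q5,q6,q7,q8,q9,q10,q11} V24={q2,q3,q5,q6,q7,q8,q9,q10,q11} V34={q1,q2,q3,q5,q6,q7,q8,q9,q10,q11}
  V123={q3,q5,q6,q7,q8,q9,q10,q11} V124={q3,q5,q6,q7,q8,q9,q10,q11} V134={q3,q5,q6,q7,q8,q9,q10,q11} V234={q2,q3,q5,q6,q7,q8,q9,q10,q11}
  V1234={q3,q5,q6,q7,q8,q9,q10,q11}
components per intersection:
  V1: {q3,q5,q6,q8,q9,q10} {q7,q11}
  V2: {q2,q3,q5,q6,q8,q9,q10} {q7,q11}
  V3: {q1,q7,q11} {q2,q3,q4,q5,q6,q8,q9,q10}
  V4: {q1,q7,q11} {q2,q3,q5,q6,q8,q9,q10}
  V12: {q3,q5,q6,q8,q9,q10} {q7,q11}
  V13: {q3,q5,q6,q8,q9,q10} {q7,q11}
  V14: {q3,q5,q6,q8,q9,q10} {q7,q11}
  V23: {q2,q3,q5,q6,q8,q9,q10} {q7,q11}
  V24: {q2,q3,q5,q6,q8,q9,q10} {q7,q11}
  V34: {q1,q7,q11} {q2,q3,q5,q6,q8,q9,q10}
  V123: {q3,q5,q6,q8,q9,q10} {q7,q11}
  V124: {q3,q5,q6,q8,q9,q10} {q7,q11}
  V134: {q3,q5,q6,q8,q9,q10} {q7,q11}
  V234: {q2,q3,q5,q6,q8,q9,q10} {q7,q11}
  V1234: {q3,q5,q6,q8,q9,q10} {q7,q11}
C dims 8,12,8,2; δ0: rk 6, SNF 1^6; δ1: rk 6, SNF 1^6; δ2: rk 2, SNF 1^2
Ȟ^0: (8−6)−0=2 ⇒ Z^2
Ȟ^1: (12−6)−6=0 ⇒ 0
Ȟ^2: (8−2)−6=0 ⇒ 0


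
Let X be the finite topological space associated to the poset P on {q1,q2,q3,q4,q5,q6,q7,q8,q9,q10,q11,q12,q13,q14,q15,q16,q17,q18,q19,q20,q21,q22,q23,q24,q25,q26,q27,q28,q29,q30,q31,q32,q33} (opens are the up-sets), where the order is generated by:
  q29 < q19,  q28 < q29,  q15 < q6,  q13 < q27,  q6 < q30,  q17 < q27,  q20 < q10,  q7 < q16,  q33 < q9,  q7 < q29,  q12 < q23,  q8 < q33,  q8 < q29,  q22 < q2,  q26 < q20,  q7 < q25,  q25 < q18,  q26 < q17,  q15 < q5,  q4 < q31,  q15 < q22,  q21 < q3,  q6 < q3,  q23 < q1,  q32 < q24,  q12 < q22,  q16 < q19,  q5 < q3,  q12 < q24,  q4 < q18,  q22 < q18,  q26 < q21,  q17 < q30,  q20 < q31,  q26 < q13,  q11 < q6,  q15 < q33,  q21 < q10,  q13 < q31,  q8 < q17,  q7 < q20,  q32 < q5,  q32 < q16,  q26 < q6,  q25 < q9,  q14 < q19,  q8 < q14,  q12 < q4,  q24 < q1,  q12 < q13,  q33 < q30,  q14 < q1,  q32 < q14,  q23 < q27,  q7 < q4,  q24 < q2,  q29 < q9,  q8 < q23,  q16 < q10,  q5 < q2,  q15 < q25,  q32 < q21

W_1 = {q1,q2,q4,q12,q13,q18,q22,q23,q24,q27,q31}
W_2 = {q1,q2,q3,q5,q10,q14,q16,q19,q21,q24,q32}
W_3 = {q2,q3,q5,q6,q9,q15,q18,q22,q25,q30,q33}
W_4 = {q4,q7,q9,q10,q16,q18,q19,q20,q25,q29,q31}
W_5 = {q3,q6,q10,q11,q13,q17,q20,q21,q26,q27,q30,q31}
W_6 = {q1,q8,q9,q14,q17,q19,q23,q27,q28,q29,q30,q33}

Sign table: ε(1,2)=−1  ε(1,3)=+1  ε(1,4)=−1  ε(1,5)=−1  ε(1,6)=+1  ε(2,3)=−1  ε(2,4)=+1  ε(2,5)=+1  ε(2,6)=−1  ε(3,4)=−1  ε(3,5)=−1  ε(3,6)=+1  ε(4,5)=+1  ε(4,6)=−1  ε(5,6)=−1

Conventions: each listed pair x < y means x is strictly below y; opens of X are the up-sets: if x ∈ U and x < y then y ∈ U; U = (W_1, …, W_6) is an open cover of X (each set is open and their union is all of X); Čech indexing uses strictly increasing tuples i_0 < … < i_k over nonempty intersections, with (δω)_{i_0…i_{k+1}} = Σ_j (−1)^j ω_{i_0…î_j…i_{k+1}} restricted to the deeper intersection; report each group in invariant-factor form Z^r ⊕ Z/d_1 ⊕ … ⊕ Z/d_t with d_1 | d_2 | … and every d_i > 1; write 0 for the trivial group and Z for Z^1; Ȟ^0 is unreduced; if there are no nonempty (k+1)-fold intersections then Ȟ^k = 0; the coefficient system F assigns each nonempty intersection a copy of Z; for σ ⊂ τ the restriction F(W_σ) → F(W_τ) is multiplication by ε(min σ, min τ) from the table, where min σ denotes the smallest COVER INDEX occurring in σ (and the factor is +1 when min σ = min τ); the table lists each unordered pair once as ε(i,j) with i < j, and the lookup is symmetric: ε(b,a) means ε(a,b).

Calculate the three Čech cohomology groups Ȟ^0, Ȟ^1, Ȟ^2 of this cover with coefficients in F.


Ȟ^0(U;F) ≅ Z,  Ȟ^1(U;F) ≅ 0,  Ȟ^2(U;F) ≅ Z/2

cover nerve:
  W12={q1,q2,q24} W13={q2,q18,q22} W14={q4,q18,q31} W15={q13,q27,q31} W16={q1,q23,q27} W23={q2,q3,q5} W24={q10,q16,q19} W25={q3,q10,q21} W26={q1,q14,q19} W34={q9,q18,q25} W35={q3,q6,q30} W36={q9,q30,q33} W45={q10,q20,q31} W46={q9,q19,q29} W56={q17,q27,q30}
  W123={q2} W126={q1} W134={q18} W145={q31} W156={q27} W235={q3} W245={q10} W246={q19} W346={q9} W356={q30}
C dims 6,15,10; δ0: rk 5, SNF 1^5; δ1: rk 10, SNF 1^9·2
Ȟ^0: (6−5)−0=1 ⇒ Z
Ȟ^1: (15−10)−5=0 ⇒ 0
Ȟ^2: (10−0)−10=0 plus torsion [2] ⇒ Z/2


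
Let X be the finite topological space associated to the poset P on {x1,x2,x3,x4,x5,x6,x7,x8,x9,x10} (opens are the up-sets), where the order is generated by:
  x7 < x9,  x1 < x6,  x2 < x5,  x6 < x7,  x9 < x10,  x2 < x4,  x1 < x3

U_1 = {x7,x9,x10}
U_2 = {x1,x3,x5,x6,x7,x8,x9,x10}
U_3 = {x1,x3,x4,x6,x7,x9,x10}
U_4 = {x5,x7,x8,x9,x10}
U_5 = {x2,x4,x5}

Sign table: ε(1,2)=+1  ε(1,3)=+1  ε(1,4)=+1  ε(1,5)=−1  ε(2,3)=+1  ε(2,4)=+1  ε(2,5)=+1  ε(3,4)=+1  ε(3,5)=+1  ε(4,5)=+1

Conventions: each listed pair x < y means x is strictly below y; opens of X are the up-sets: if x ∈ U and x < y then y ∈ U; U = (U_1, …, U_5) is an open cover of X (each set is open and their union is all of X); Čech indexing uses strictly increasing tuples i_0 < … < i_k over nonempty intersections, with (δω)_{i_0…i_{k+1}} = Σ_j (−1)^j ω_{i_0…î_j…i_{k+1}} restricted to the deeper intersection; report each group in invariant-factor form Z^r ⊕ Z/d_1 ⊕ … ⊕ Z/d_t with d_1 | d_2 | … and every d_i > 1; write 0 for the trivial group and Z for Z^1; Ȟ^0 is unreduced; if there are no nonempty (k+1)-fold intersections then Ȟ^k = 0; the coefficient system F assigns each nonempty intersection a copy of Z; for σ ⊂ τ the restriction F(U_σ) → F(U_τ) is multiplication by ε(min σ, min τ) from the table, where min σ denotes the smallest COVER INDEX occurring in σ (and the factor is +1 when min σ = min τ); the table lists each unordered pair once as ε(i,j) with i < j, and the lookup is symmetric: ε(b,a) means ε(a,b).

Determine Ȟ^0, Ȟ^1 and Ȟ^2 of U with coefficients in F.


nonempty intersections:
  U12={x7,x9,x10} U13={x7,x9,x10} U14={x7,x9,x10} U23={x1,x3,x6,x7,x9,x10} U24={x5,x7,x8,x9,x10} U25={x5} U34={x7,x9,x10} U35={x4} U45={x5}
  U123={x7,x9,x10} U124={x7,x9,x10} U134={x7,x9,x10} U234={x7,x9,x10} U245={x5}
  U1234={x7,x9,x10}
C dims 5,9,5,1; δ0: rk 4, SNF 1^4; δ1: rk 4, SNF 1^4; δ2: rk 1, SNF 1^1
Ȟ^0: (5−4)−0=1 ⇒ Z
Ȟ^1: (9−4)−4=1 ⇒ Z
Ȟ^2: (5−1)−4=0 ⇒ 0

Ȟ^0 = Z; Ȟ^1 = Z; Ȟ^2 = 0


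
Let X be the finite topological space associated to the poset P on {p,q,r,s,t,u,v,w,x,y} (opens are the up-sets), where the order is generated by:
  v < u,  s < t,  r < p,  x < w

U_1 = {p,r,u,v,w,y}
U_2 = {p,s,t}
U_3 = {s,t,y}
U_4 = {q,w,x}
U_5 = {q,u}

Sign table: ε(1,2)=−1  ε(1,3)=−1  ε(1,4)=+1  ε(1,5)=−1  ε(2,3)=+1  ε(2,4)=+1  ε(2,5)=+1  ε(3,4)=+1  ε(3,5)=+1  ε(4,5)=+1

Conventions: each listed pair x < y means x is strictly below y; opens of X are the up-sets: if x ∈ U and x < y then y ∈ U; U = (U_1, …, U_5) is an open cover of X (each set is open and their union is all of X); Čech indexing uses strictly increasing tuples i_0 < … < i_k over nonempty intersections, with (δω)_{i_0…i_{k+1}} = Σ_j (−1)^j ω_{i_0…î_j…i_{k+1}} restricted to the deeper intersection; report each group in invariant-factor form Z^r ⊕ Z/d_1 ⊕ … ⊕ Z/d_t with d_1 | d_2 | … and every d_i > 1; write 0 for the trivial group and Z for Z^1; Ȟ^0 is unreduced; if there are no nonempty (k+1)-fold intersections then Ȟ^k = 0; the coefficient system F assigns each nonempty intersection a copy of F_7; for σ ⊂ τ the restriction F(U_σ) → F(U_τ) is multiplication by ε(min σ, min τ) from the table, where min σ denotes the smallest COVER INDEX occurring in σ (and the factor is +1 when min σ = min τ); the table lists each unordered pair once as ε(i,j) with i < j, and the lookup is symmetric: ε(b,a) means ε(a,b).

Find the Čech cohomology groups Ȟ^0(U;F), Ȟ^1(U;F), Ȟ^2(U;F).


Ȟ^0(U;F) ≅ 0, Ȟ^1(U;F) ≅ Z/7, Ȟ^2(U;F) ≅ 0

nerve of the cover:
  U12={p} U13={y} U14={w} U15={u} U23={s,t} U45={q}
C dims 5,6; δ0: rk_F7 5
Ȟ^0 = (5 − 5) − 0 = 0, so Ȟ^0 ≅ 0
Ȟ^1 = (6 − 0) − 5 = 1, so Ȟ^1 ≅ Z/7
Ȟ^2 = (0 − 0) − 0 = 0, so Ȟ^2 ≅ 0


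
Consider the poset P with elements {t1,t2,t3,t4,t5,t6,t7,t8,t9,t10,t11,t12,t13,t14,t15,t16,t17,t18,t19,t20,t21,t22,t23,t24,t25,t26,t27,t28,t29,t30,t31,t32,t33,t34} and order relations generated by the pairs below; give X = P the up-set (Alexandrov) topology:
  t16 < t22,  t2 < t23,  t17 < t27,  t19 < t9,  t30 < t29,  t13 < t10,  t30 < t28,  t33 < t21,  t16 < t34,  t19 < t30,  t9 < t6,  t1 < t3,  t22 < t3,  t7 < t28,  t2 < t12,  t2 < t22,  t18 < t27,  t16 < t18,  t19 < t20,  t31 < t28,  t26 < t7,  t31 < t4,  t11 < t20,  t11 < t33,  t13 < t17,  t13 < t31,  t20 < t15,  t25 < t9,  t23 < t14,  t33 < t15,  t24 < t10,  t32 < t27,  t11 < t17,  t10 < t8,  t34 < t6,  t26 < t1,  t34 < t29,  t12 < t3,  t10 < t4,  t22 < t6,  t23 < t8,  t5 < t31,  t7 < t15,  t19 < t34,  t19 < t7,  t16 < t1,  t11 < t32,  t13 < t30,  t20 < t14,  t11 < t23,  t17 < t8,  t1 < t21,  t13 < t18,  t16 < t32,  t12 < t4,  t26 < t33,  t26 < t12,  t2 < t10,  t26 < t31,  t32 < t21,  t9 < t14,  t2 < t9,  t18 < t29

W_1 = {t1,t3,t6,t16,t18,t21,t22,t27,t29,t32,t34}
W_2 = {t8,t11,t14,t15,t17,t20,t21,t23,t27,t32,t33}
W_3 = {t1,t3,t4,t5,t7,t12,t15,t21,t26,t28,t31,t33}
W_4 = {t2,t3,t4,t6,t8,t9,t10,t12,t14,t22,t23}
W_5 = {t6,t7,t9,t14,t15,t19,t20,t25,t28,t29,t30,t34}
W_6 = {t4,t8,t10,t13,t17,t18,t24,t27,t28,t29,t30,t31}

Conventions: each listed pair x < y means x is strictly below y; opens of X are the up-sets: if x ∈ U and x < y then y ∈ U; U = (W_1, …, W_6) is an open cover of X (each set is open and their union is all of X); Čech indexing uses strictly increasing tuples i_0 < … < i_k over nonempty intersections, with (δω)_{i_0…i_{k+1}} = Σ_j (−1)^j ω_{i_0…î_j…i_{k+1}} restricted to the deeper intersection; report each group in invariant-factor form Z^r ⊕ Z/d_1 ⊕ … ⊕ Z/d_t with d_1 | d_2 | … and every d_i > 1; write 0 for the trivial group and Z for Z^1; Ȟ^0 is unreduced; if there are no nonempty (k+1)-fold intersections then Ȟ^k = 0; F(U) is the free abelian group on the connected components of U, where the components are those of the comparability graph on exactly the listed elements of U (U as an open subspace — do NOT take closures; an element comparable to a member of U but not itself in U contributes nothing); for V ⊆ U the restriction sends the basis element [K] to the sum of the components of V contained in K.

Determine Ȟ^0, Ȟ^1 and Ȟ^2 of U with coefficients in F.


nerve simplices:
  W12={t21,t27,t32} W13={t1,t3,t21} W14={t3,t6,t22} W15={t6,t29,t34} W16={t18,t27,t29} W23={t15,t21,t33} W24={t8,t14,t23} W25={t14,t15,t20} W26={t8,t17,t27} W34={t3,t4,t12} W35={t7,t15,t28} W36={t4,t28,t31} W45={t6,t9,t14} W46={t4,t8,t10} W56={t28,t29,t30}
  W123={t21} W126={t27} W134={t3} W145={t6} W156={t29} W235={t15} W245={t14} W246={t8} W346={t4} W356={t28}
components per intersection:
  W1: {t1,t3,t6,t16,t18,t21,t22,t27,t29,t32,t34}
  W2: {t8,t11,t14,t15,t17,t20,t21,t23,t27,t32,t33}
  W3: {t1,t3,t4,t5,t7,t12,t15,t21,t26,t28,t31,t33}
  W4: {t2,t3,t4,t6,t8,t9,t10,t12,t14,t22,t23}
  W5: {t6,t7,t9,t14,t15,t19,t20,t25,t28,t29,t30,t34}
  W6: {t4,t8,t10,t13,t17,t18,t24,t27,t28,t29,t30,t31}
  W12: {t21,t27,t32}
  W13: {t1,t3,t21}
  W14: {t3,t6,t22}
  W15: {t6,t29,t34}
  W16: {t18,t27,t29}
  W23: {t15,t21,t33}
  W24: {t8,t14,t23}
  W25: {t14,t15,t20}
  W26: {t8,t17,t27}
  W34: {t3,t4,t12}
  W35: {t7,t15,t28}
  W36: {t4,t28,t31}
  W45: {t6,t9,t14}
  W46: {t4,t8,t10}
  W56: {t28,t29,t30}
  W123: {t21}
  W126: {t27}
  W134: {t3}
  W145: {t6}
  W156: {t29}
  W235: {t15}
  W245: {t14}
  W246: {t8}
  W346: {t4}
  W356: {t28}
C dims 6,15,10; δ0: rk 5, SNF 1^5; δ1: rk 10, SNF 1^9·2
degree 0: 6−5−0 = 1 → Ȟ^0 ≅ Z
degree 1: 15−10−5 = 0 → Ȟ^1 ≅ 0
degree 2: 10−0−10 = 0 plus torsion [2] → Ȟ^2 ≅ Z/2

Ȟ^0 ≅ Z, Ȟ^1 ≅ 0, Ȟ^2 ≅ Z/2


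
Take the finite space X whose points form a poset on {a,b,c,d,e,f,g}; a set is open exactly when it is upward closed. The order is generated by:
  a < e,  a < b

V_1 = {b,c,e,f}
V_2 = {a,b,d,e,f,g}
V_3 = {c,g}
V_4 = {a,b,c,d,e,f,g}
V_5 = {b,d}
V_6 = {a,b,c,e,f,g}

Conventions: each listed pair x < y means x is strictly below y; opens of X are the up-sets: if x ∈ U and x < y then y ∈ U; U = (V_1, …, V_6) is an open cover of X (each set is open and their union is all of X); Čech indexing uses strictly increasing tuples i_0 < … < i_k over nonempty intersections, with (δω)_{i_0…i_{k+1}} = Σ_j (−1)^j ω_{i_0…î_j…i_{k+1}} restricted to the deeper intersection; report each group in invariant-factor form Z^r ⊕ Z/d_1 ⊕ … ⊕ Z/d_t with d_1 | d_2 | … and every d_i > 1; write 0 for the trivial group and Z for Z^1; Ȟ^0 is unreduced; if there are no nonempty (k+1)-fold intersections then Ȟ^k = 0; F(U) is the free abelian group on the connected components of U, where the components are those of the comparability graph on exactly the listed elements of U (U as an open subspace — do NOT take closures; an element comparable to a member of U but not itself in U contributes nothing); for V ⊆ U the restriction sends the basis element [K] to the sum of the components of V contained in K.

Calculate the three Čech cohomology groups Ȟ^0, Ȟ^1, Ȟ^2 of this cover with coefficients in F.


Ȟ^0 = Z^5,  Ȟ^1 = 0,  Ȟ^2 = 0

nerve of the cover:
  V12={b,e,f} V13={c} V14={b,c,e,f} V15={b} V16={b,c,e,f} V23={g} V24={a,b,d,e,f,g} V25={b,d} V26={a,b,e,f,g} V34={c,g} V36={c,g} V45={b,d} V46={a,b,c,e,f,g} V56={b}
  V124={b,e,f} V125={b} V126={b,e,f} V134={c} V136={c} V145={b} V146={b,c,e,f} V156={b} V234={g} V236={g} V245={b,d} V246={a,b,e,f,g} V256={b} V346={c,g} V456={b}
  V1245={b} V1246={b,e,f} V1256={b} V1346={c} V1456={b} V2346={g} V2456={b}
  V12456={b}
components per intersection:
  V1: {b} {c} {e} {f}
  V2: {a,b,e} {d} {f} {g}
  V3: {c} {g}
  V4: {a,b,e} {c} {d} {f} {g}
  V5: {b} {d}
  V6: {a,b,e} {c} {f} {g}
  V12: {b} {e} {f}
  V13: {c}
  V14: {b} {c} {e} {f}
  V15: {b}
  V16: {b} {c} {e} {f}
  V23: {g}
  V24: {a,b,e} {d} {f} {g}
  V25: {b} {d}
  V26: {a,b,e} {f} {g}
  V34: {c} {g}
  V36: {c} {g}
  V45: {b} {d}
  V46: {a,b,e} {c} {f} {g}
  V56: {b}
  V124: {b} {e} {f}
  V125: {b}
  V126: {b} {e} {f}
  V134: {c}
  V136: {c}
  V145: {b}
  V146: {b} {c} {e} {f}
  V156: {b}
  V234: {g}
  V236: {g}
  V245: {b} {d}
  V246: {a,b,e} {f} {g}
  V256: {b}
  V346: {c} {g}
  V456: {b}
  V1245: {b}
  V1246: {b} {e} {f}
  V1256: {b}
  V1346: {c}
  V1456: {b}
  V2346: {g}
  V2456: {b}
  V12456: {b}
C dims 21,34,26,9; δ0: rk 16, SNF 1^16; δ1: rk 18, SNF 1^18; δ2: rk 8, SNF 1^8
Ȟ^0 = (21 − 16) − 0 = 5, so Ȟ^0 ≅ Z^5
Ȟ^1 = (34 − 18) − 16 = 0, so Ȟ^1 ≅ 0
Ȟ^2 = (26 − 8) − 18 = 0, so Ȟ^2 ≅ 0


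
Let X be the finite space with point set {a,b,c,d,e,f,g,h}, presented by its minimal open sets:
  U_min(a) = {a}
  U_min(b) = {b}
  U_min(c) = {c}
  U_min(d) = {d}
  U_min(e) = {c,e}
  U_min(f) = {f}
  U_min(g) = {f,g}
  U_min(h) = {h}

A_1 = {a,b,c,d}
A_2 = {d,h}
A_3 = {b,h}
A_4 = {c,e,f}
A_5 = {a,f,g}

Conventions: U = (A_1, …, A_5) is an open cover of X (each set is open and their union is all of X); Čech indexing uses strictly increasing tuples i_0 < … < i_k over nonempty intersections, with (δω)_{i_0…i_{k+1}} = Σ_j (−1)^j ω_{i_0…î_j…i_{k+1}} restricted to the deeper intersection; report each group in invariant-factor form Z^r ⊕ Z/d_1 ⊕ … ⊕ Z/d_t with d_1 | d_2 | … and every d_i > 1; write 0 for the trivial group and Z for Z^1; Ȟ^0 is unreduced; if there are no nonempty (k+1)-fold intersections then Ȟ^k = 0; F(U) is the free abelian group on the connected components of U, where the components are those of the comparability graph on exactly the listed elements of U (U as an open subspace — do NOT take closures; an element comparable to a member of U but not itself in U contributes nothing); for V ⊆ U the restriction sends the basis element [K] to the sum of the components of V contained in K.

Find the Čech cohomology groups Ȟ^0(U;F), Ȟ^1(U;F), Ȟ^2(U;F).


nonempty overlaps:
  A12={d} A13={b} A14={c} A15={a} A23={h} A45={f}
components per intersection:
  A1: {a} {b} {c} {d}
  A2: {d} {h}
  A3: {b} {h}
  A4: {c,e} {f}
  A5: {a} {f,g}
  A12: {d}
  A13: {b}
  A14: {c}
  A15: {a}
  A23: {h}
  A45: {f}
C dims 12,6; δ0: rk 6, SNF 1^6
degree 0: 12−6−0 = 6 → Ȟ^0 ≅ Z^6
degree 1: 6−0−6 = 0 → Ȟ^1 ≅ 0
degree 2: 0−0−0 = 0 → Ȟ^2 ≅ 0

Ȟ^0 ≅ Z^6; Ȟ^1 ≅ 0; Ȟ^2 ≅ 0


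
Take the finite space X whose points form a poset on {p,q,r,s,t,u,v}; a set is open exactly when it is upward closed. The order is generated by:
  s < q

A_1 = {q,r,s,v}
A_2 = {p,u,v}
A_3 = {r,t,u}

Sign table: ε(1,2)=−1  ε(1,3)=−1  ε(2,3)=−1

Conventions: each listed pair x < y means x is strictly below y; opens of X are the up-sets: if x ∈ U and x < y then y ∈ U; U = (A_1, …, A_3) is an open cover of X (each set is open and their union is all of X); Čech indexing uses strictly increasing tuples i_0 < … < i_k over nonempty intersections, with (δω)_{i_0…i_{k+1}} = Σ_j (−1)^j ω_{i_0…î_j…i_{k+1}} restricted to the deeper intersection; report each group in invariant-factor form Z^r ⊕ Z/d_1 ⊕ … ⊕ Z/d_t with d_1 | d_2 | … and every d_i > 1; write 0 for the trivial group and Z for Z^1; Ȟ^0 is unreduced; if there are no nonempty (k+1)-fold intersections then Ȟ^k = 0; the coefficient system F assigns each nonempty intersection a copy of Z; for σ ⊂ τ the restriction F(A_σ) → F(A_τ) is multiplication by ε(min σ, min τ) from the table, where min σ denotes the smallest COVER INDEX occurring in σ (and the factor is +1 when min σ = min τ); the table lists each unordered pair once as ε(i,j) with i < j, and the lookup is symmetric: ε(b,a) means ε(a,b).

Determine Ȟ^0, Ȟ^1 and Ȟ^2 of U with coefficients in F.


Ȟ^0 = 0, Ȟ^1 = Z/2 and Ȟ^2 = 0

cover nerve:
  A12={v} A13={r} A23={u}
C dims 3,3; δ0: rk 3, SNF 1^2·2
Ȟ^0: (3−3)−0=0 ⇒ 0
Ȟ^1: (3−0)−3=0 plus torsion [2] ⇒ Z/2
Ȟ^2: (0−0)−0=0 ⇒ 0


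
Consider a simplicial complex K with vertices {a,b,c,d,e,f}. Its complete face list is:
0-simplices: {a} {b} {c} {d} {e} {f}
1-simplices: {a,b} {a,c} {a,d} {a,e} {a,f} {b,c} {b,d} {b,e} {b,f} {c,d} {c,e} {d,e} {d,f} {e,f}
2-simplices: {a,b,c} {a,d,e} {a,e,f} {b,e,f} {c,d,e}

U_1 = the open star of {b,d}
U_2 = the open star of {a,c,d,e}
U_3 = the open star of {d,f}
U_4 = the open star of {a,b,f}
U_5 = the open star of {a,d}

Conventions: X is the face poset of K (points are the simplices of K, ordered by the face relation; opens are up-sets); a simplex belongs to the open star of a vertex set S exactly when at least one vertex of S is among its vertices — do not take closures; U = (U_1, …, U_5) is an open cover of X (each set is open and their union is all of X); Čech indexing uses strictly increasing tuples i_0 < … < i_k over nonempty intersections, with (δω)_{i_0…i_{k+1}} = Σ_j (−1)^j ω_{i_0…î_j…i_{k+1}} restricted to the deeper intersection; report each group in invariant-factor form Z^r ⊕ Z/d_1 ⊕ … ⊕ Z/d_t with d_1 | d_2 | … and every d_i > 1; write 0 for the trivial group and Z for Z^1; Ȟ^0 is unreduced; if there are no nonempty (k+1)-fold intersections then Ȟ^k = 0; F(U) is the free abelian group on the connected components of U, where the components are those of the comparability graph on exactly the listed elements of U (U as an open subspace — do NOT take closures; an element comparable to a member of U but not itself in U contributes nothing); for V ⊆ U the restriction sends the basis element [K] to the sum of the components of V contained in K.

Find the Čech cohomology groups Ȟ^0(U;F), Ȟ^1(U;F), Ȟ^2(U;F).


intersection data:
  U1={{b},{d},{a,b},{a,d},{b,c},{b,d},{b,e},{b,f},{c,d},{d,e},{d,f},{a,b,c},{a,d,e},{b,e,f},{c,d,e}} U2={{a},{c},{d},{e},{a,b},{a,c},{a,d},{a,e},{a,f},{b,c},{b,d},{b,e},{c,d},{c,e},{d,e},{d,f},{e,f},{a,b,c},{a,d,e},{a,e,f},{b,e,f},{c,d,e}} U3={{d},{f},{a,d},{a,f},{b,d},{b,f},{c,d},{d,e},{d,f},{e,f},{a,d,e},{a,e,f},{b,e,f},{c,d,e}} U4={{a},{b},{f},{a,b},{a,c},{a,d},{a,e},{a,f},{b,c},{b,d},{b,e},{b,f},{d,f},{e,f},{a,b,c},{a,d,e},{a,e,f},{b,e,f}} U5={{a},{d},{a,b},{a,c},{a,d},{a,e},{a,f},{b,d},{c,d},{d,e},{d,f},{a,b,c},{a,d,e},{a,e,f},{c,d,e}}
  U12={{d},{a,b},{a,d},{b,c},{b,d},{b,e},{c,d},{d,e},{d,f},{a,b,c},{a,d,e},{b,e,f},{c,d,e}} U13={{d},{a,d},{b,d},{b,f},{c,d},{d,e},{d,f},{a,d,e},{b,e,f},{c,d,e}} U14={{b},{a,b},{a,d},{b,c},{b,d},{b,e},{b,f},{d,f},{a,b,c},{a,d,e},{b,e,f}} U15={{d},{a,b},{a,d},{b,d},{c,d},{d,e},{d,f},{a,b,c},{a,d,e},{c,d,e}} U23={{d},{a,d},{a,f},{b,d},{c,d},{d,e},{d,f},{e,f},{a,d,e},{a,e,f},{b,e,f},{c,d,e}} U24={{a},{a,b},{a,c},{a,d},{a,e},{a,f},{b,c},{b,d},{b,e},{d,f},{e,f},{a,b,c},{a,d,e},{a,e,f},{b,e,f}} U25={{a},{d},{a,b},{a,c},{a,d},{a,e},{a,f},{b,d},{c,d},{d,e},{d,f},{a,b,c},{a,d,e},{a,e,f},{c,d,e}} U34={{f},{a,d},{a,f},{b,d},{b,f},{d,f},{e,f},{a,d,e},{a,e,f},{b,e,f}} U35={{d},{a,d},{a,f},{b,d},{c,d},{d,e},{d,f},{a,d,e},{a,e,f},{c,d,e}} U45={{a},{a,b},{a,c},{a,d},{a,e},{a,f},{b,d},{d,f},{a,b,c},{a,d,e},{a,e,f}}
  U123={{d},{a,d},{b,d},{c,d},{d,e},{d,f},{a,d,e},{b,e,f},{c,d,e}} U124={{a,b},{a,d},{b,c},{b,d},{b,e},{d,f},{a,b,c},{a,d,e},{b,e,f}} U125={{d},{a,b},{a,d},{b,d},{c,d},{d,e},{d,f},{a,b,c},{a,d,e},{c,d,e}} U134={{a,d},{b,d},{b,f},{d,f},{a,d,e},{b,e,f}} U135={{d},{a,d},{b,d},{c,d},{d,e},{d,f},{a,d,e},{c,d,e}} U145={{a,b},{a,d},{b,d},{d,f},{a,b,c},{a,d,e}} U234={{a,d},{a,f},{b,d},{d,f},{e,f},{a,d,e},{a,e,f},{b,e,f}} U235={{d},{a,d},{a,f},{b,d},{c,d},{d,e},{d,f},{a,d,e},{a,e,f},{c,d,e}} U245={{a},{a,b},{a,c},{a,d},{a,e},{a,f},{b,d},{d,f},{a,b,c},{a,d,e},{a,e,f}} U345={{a,d},{a,f},{b,d},{d,f},{a,d,e},{a,e,f}}
  U1234={{a,d},{b,d},{d,f},{a,d,e},{b,e,f}} U1235={{d},{a,d},{b,d},{c,d},{d,e},{d,f},{a,d,e},{c,d,e}} U1245={{a,b},{a,d},{b,d},{d,f},{a,b,c},{a,d,e}} U1345={{a,d},{b,d},{d,f},{a,d,e}} U2345={{a,d},{a,f},{b,d},{d,f},{a,d,e},{a,e,f}}
  U12345={{a,d},{b,d},{d,f},{a,d,e}}
components per intersection:
  U1: {{b},{d},{a,b},{a,d},{b,c},{b,d},{b,e},{b,f},{c,d},{d,e},{d,f},{a,b,c},{a,d,e},{b,e,f},{c,d,e}}
  U2: {{a},{c},{d},{e},{a,b},{a,c},{a,d},{a,e},{a,f},{b,c},{b,d},{b,e},{c,d},{c,e},{d,e},{d,f},{e,f},{a,b,c},{a,d,e},{a,e,f},{b,e,f},{c,d,e}}
  U3: {{d},{f},{a,d},{a,f},{b,d},{b,f},{c,d},{d,e},{d,f},{e,f},{a,d,e},{a,e,f},{b,e,f},{c,d,e}}
  U4: {{a},{b},{f},{a,b},{a,c},{a,d},{a,e},{a,f},{b,c},{b,d},{b,e},{b,f},{d,f},{e,f},{a,b,c},{a,d,e},{a,e,f},{b,e,f}}
  U5: {{a},{d},{a,b},{a,c},{a,d},{a,e},{a,f},{b,d},{c,d},{d,e},{d,f},{a,b,c},{a,d,e},{a,e,f},{c,d,e}}
  U12: {{d},{a,d},{b,d},{c,d},{d,e},{d,f},{a,d,e},{c,d,e}} {{a,b},{b,c},{a,b,c}} {{b,e},{b,e,f}}
  U13: {{d},{a,d},{b,d},{c,d},{d,e},{d,f},{a,d,e},{c,d,e}} {{b,f},{b,e,f}}
  U14: {{b},{a,b},{b,c},{b,d},{b,e},{b,f},{a,b,c},{b,e,f}} {{a,d},{a,d,e}} {{d,f}}
  U15: {{d},{a,d},{b,d},{c,d},{d,e},{d,f},{a,d,e},{c,d,e}} {{a,b},{a,b,c}}
  U23: {{d},{a,d},{b,d},{c,d},{d,e},{d,f},{a,d,e},{c,d,e}} {{a,f},{e,f},{a,e,f},{b,e,f}}
  U24: {{a},{a,b},{a,c},{a,d},{a,e},{a,f},{b,c},{b,e},{e,f},{a,b,c},{a,d,e},{a,e,f},{b,e,f}} {{b,d}} {{d,f}}
  U25: {{a},{d},{a,b},{a,c},{a,d},{a,e},{a,f},{b,d},{c,d},{d,e},{d,f},{a,b,c},{a,d,e},{a,e,f},{c,d,e}}
  U34: {{f},{a,f},{b,f},{d,f},{e,f},{a,e,f},{b,e,f}} {{a,d},{a,d,e}} {{b,d}}
  U35: {{d},{a,d},{b,d},{c,d},{d,e},{d,f},{a,d,e},{c,d,e}} {{a,f},{a,e,f}}
  U45: {{a},{a,b},{a,c},{a,d},{a,e},{a,f},{a,b,c},{a,d,e},{a,e,f}} {{b,d}} {{d,f}}
  U123: {{d},{a,d},{b,d},{c,d},{d,e},{d,f},{a,d,e},{c,d,e}} {{b,e,f}}
  U124: {{a,b},{b,c},{a,b,c}} {{a,d},{a,d,e}} {{b,d}} {{b,e},{b,e,f}} {{d,f}}
  U125: {{d},{a,d},{b,d},{c,d},{d,e},{d,f},{a,d,e},{c,d,e}} {{a,b},{a,b,c}}
  U134: {{a,d},{a,d,e}} {{b,d}} {{b,f},{b,e,f}} {{d,f}}
  U135: {{d},{a,d},{b,d},{c,d},{d,e},{d,f},{a,d,e},{c,d,e}}
  U145: {{a,b},{a,b,c}} {{a,d},{a,d,e}} {{b,d}} {{d,f}}
  U234: {{a,d},{a,d,e}} {{a,f},{e,f},{a,e,f},{b,e,f}} {{b,d}} {{d,f}}
  U235: {{d},{a,d},{b,d},{c,d},{d,e},{d,f},{a,d,e},{c,d,e}} {{a,f},{a,e,f}}
  U245: {{a},{a,b},{a,c},{a,d},{a,e},{a,f},{a,b,c},{a,d,e},{a,e,f}} {{b,d}} {{d,f}}
  U345: {{a,d},{a,d,e}} {{a,f},{a,e,f}} {{b,d}} {{d,f}}
  U1234: {{a,d},{a,d,e}} {{b,d}} {{d,f}} {{b,e,f}}
  U1235: {{d},{a,d},{b,d},{c,d},{d,e},{d,f},{a,d,e},{c,d,e}}
  U1245: {{a,b},{a,b,c}} {{a,d},{a,d,e}} {{b,d}} {{d,f}}
  U1345: {{a,d},{a,d,e}} {{b,d}} {{d,f}}
  U2345: {{a,d},{a,d,e}} {{a,f},{a,e,f}} {{b,d}} {{d,f}}
  U12345: {{a,d},{a,d,e}} {{b,d}} {{d,f}}
C dims 5,24,31,16; δ0: rk 4, SNF 1^4; δ1: rk 18, SNF 1^18; δ2: rk 13, SNF 1^13
Ȟ^0 = (5 − 4) − 0 = 1, so Ȟ^0 ≅ Z
Ȟ^1 = (24 − 18) − 4 = 2, so Ȟ^1 ≅ Z^2
Ȟ^2 = (31 − 13) − 18 = 0, so Ȟ^2 ≅ 0

Ȟ^0 ≅ Z, Ȟ^1 ≅ Z^2 and Ȟ^2 ≅ 0


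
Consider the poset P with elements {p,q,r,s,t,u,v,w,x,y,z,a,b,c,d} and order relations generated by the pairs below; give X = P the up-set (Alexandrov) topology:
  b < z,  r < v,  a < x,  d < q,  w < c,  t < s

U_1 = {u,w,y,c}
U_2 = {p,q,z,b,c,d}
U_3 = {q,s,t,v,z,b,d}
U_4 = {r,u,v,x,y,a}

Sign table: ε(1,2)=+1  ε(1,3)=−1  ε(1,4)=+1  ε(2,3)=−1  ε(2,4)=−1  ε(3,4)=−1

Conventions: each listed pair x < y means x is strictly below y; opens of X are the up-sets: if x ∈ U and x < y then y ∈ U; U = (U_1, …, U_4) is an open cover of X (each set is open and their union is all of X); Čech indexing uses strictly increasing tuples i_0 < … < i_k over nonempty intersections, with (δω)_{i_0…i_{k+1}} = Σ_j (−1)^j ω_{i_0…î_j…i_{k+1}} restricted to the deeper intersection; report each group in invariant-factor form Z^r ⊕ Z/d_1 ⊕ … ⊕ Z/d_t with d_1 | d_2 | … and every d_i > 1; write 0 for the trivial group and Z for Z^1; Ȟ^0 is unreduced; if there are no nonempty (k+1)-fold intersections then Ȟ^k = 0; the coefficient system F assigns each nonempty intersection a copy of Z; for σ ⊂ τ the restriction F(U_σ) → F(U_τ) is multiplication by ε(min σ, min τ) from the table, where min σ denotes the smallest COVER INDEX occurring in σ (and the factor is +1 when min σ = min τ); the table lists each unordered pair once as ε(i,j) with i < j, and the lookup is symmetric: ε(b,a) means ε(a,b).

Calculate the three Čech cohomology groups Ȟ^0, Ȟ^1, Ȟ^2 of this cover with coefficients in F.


Ȟ^0 ≅ Z; Ȟ^1 ≅ Z; Ȟ^2 ≅ 0

nerve simplices:
  U12={c} U14={u,y} U23={q,z,b,d} U34={v}
C dims 4,4; δ0: rk 3, SNF 1^3
degree 0: 4−3−0 = 1 → Ȟ^0 ≅ Z
degree 1: 4−0−3 = 1 → Ȟ^1 ≅ Z
degree 2: 0−0−0 = 0 → Ȟ^2 ≅ 0


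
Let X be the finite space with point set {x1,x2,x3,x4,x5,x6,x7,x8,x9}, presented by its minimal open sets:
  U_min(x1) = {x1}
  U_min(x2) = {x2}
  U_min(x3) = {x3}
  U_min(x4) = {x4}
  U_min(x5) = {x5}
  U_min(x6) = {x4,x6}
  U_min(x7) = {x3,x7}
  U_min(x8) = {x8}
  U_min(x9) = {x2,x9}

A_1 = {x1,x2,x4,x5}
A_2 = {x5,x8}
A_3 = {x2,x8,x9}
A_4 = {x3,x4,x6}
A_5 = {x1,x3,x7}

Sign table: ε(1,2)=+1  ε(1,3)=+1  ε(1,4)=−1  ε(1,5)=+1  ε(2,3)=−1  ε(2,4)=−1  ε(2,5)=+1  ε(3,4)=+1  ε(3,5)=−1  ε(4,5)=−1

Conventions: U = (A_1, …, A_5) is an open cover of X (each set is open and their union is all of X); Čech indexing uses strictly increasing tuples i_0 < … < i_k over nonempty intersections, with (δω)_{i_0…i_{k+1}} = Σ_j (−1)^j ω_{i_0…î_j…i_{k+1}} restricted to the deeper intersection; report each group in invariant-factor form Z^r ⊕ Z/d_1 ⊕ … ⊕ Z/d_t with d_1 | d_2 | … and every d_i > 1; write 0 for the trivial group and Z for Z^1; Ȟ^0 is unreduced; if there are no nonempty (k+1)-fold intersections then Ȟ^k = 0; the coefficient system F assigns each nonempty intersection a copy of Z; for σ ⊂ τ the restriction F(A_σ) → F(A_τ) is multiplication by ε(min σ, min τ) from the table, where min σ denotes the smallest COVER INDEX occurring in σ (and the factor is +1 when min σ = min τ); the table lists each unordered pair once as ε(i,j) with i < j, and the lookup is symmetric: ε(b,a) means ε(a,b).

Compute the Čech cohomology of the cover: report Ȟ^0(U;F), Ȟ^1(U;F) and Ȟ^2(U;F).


nonempty overlaps:
  A12={x5} A13={x2} A14={x4} A15={x1} A23={x8} A45={x3}
C dims 5,6; δ0: rk 5, SNF 1^4·2
degree 0: 5−5−0 = 0 → Ȟ^0 ≅ 0
degree 1: 6−0−5 = 1 plus torsion [2] → Ȟ^1 ≅ Z ⊕ Z/2
degree 2: 0−0−0 = 0 → Ȟ^2 ≅ 0

Ȟ^0 ≅ 0, Ȟ^1 ≅ Z ⊕ Z/2 and Ȟ^2 ≅ 0


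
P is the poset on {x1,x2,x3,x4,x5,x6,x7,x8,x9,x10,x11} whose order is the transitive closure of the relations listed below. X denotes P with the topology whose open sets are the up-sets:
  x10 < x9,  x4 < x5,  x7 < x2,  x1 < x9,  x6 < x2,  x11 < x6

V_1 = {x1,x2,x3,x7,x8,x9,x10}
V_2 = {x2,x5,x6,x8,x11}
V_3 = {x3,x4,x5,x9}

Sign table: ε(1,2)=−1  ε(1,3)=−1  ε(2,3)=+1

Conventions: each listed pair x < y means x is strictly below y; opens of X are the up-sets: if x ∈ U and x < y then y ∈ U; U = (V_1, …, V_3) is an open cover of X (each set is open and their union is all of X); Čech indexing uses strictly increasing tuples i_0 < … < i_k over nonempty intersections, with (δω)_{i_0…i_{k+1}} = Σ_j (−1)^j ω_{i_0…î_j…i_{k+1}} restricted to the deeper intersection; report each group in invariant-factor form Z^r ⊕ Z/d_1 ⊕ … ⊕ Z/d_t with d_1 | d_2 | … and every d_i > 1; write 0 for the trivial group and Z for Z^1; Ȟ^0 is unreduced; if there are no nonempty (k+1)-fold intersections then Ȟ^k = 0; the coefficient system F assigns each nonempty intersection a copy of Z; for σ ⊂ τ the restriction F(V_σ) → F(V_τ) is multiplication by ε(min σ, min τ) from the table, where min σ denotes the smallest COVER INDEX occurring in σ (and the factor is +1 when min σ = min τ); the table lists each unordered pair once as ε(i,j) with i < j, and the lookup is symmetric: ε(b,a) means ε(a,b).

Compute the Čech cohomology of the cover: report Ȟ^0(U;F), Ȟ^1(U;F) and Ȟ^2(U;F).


Ȟ^0(U;F) ≅ Z, Ȟ^1(U;F) ≅ Z, Ȟ^2(U;F) ≅ 0

cover nerve:
  V12={x2,x8} V13={x3,x9} V23={x5}
C dims 3,3; δ0: rk 2, SNF 1^2
Ȟ^0: (3−2)−0=1 ⇒ Z
Ȟ^1: (3−0)−2=1 ⇒ Z
Ȟ^2: (0−0)−0=0 ⇒ 0


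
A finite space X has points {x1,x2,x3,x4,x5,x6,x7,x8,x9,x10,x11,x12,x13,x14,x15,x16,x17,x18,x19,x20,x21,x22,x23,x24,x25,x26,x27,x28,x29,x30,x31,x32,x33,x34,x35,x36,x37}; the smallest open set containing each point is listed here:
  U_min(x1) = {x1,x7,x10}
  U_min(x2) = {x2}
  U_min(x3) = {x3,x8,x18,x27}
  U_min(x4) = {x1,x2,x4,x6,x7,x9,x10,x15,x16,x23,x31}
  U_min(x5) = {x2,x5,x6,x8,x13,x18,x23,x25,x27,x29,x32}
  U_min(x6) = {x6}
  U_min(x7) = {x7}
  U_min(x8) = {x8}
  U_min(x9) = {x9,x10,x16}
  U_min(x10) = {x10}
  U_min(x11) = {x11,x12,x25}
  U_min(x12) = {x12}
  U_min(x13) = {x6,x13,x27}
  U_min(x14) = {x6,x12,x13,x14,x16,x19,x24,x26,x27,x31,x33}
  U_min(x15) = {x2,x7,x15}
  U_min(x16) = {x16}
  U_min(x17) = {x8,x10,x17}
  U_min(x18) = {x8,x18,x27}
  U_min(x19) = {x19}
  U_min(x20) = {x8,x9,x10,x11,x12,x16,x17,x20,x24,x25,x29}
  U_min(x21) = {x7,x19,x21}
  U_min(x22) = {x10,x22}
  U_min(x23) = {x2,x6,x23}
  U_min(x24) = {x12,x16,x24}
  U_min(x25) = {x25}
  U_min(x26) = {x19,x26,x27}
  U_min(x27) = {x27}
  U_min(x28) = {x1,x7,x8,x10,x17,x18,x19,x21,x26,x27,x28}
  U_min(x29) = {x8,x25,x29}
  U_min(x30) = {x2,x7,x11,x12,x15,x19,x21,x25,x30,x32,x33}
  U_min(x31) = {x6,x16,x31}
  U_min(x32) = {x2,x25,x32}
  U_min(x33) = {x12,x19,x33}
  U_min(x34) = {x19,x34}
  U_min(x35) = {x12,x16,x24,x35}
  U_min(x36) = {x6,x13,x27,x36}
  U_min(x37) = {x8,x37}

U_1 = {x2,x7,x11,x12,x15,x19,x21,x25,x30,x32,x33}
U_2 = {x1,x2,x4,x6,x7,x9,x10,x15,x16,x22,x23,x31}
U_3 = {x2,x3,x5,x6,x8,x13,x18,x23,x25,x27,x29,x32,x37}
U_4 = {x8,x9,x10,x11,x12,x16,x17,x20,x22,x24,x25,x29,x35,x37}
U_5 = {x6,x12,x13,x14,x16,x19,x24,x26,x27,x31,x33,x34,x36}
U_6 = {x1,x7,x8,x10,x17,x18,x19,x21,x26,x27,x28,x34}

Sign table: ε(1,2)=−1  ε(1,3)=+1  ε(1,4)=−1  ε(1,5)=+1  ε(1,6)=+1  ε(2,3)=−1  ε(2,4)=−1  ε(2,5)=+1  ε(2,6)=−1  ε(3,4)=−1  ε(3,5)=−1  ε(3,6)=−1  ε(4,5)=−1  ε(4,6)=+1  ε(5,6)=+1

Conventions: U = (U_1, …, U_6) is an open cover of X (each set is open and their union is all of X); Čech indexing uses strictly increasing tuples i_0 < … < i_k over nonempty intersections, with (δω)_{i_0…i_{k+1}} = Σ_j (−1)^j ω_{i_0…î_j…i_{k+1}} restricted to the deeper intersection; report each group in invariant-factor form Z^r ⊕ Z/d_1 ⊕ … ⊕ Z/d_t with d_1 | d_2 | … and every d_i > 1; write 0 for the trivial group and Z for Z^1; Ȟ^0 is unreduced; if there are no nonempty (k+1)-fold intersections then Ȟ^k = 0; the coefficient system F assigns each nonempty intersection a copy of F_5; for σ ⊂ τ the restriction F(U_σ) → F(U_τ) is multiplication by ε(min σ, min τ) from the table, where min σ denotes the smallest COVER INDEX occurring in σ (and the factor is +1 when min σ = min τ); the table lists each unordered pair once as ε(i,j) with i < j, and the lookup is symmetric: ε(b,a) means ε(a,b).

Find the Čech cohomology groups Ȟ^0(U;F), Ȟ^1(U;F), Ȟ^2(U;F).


Ȟ^0 = 0, Ȟ^1 = 0 and Ȟ^2 = Z/5

nerve of the cover:
  U12={x2,x7,x15} U13={x2,x25,x32} U14={x11,x12,x25} U15={x12,x19,x33} U16={x7,x19,x21} U23={x2,x6,x23} U24={x9,x10,x16,x22} U25={x6,x16,x31} U26={x1,x7,x10} U34={x8,x25,x29,x37} U35={x6,x13,x27} U36={x8,x18,x27} U45={x12,x16,x24} U46={x8,x10,x17} U56={x19,x26,x27,x34}
  U123={x2} U126={x7} U134={x25} U145={x12} U156={x19} U235={x6} U245={x16} U246={x10} U346={x8} U356={x27}
C dims 6,15,10; δ0: rk_F5 6; δ1: rk_F5 9
Ȟ^0 = (6 − 6) − 0 = 0, so Ȟ^0 ≅ 0
Ȟ^1 = (15 − 9) − 6 = 0, so Ȟ^1 ≅ 0
Ȟ^2 = (10 − 0) − 9 = 1, so Ȟ^2 ≅ Z/5
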